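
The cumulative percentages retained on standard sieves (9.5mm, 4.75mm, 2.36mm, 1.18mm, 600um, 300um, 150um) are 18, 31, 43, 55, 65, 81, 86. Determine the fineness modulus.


FM = sum(cumulative % retained) / 100
= 379 / 100
= 3.79

3.79


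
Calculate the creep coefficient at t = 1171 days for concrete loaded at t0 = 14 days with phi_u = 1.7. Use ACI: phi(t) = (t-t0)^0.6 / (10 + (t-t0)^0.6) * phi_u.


dt = 1171 - 14 = 1157
phi = 1157^0.6 / (10 + 1157^0.6) * 1.7
= 1.484

1.484


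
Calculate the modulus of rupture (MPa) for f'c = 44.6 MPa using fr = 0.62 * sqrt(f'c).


fr = 0.62 * sqrt(44.6)
= 4.141 MPa

4.141


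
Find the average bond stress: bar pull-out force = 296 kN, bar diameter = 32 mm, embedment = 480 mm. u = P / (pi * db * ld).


u = P / (pi * db * ld)
= 296 * 1000 / (pi * 32 * 480)
= 6.134 MPa

6.134


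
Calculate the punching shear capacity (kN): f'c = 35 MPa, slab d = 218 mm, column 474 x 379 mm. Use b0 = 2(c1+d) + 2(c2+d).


b0 = 2*(474 + 218) + 2*(379 + 218) = 2578 mm
Vc = 0.33 * sqrt(35) * 2578 * 218 / 1000
= 1097.2 kN

1097.2


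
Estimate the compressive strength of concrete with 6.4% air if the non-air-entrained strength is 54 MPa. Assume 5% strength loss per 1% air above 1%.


Strength loss = (6.4 - 1) * 5 = 27.0%
f'c = 54 * (1 - 27.0/100)
= 39.42 MPa

39.42


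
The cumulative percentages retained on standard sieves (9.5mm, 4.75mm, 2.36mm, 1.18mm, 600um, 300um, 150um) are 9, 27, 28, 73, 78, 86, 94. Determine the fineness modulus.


FM = sum(cumulative % retained) / 100
= 395 / 100
= 3.95

3.95


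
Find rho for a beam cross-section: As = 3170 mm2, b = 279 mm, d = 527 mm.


rho = As / (b * d)
= 3170 / (279 * 527)
= 0.0216

0.0216


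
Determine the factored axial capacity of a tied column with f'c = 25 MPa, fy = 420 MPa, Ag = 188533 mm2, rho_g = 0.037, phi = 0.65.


Ast = rho * Ag = 0.037 * 188533 = 6975.721 mm2
phi*Pn = 0.65 * 0.80 * (0.85 * 25 * (188533 - 6975.721) + 420 * 6975.721) / 1000
= 3529.71 kN

3529.71


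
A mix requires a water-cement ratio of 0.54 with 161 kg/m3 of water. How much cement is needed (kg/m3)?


Cement = water / (w/c)
= 161 / 0.54
= 298.1 kg/m3

298.1


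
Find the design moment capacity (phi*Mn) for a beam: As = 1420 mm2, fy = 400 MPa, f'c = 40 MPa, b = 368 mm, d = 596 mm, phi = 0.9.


a = As * fy / (0.85 * f'c * b)
= 1420 * 400 / (0.85 * 40 * 368)
= 45.3964 mm
Mn = As * fy * (d - a/2) / 10^6
= 325.6354 kN-m
phi*Mn = 0.9 * 325.6354 = 293.07 kN-m

293.07


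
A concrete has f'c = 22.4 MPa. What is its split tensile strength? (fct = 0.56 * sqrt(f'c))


fct = 0.56 * sqrt(22.4)
= 0.56 * 4.733
= 2.65 MPa

2.65


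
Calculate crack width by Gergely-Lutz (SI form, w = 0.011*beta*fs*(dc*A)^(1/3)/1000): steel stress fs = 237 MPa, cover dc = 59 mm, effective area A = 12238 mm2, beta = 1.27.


w = 0.011 * beta * fs * (dc * A)^(1/3) / 1000
= 0.011 * 1.27 * 237 * (59 * 12238)^(1/3) / 1000
= 0.297 mm

0.297


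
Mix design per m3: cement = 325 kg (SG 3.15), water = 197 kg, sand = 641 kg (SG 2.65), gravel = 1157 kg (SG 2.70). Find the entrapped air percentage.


Vol cement = 325 / (3.15 * 1000) = 0.103175 m3
Vol water = 197 / 1000 = 0.197 m3
Vol sand = 641 / (2.65 * 1000) = 0.241887 m3
Vol gravel = 1157 / (2.70 * 1000) = 0.428519 m3
Total solid + water volume = 0.97058 m3
Air = (1 - 0.97058) * 100 = 2.94%

2.94


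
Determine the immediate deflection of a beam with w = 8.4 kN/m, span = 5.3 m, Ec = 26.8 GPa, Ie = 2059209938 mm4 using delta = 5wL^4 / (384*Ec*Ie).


Convert: L = 5.3 m = 5300 mm, Ec = 26.8 GPa = 26800 MPa
delta = 5 * 8.4 * 5300^4 / (384 * 26800 * 2059209938)
= 1.56 mm

1.56


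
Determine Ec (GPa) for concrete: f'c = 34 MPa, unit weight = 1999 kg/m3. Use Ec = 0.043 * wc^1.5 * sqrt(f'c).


Ec = 0.043 * 1999^1.5 * sqrt(34) / 1000
= 22.41 GPa

22.41


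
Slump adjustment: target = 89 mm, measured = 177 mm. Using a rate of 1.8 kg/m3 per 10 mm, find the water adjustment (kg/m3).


Difference = 89 - 177 = -88 mm
Water adjustment = -88 * 1.8 / 10 = -15.8 kg/m3

-15.8


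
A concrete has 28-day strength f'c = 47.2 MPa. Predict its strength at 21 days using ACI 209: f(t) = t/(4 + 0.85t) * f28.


f(21) = 21 / (4 + 0.85 * 21) * 47.2
= 21 / 21.85 * 47.2
= 45.36 MPa

45.36


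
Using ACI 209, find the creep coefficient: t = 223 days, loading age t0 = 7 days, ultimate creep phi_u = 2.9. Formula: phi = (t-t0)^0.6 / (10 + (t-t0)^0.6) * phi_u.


dt = 223 - 7 = 216
phi = 216^0.6 / (10 + 216^0.6) * 2.9
= 2.075

2.075


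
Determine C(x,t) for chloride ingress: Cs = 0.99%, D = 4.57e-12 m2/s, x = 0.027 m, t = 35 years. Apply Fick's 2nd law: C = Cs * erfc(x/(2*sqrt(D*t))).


t_seconds = 35 * 365.25 * 24 * 3600 = 1104516000.0 s
arg = 0.027 / (2 * sqrt(4.57e-12 * 1104516000.0))
= 0.19
erfc(0.19) = 0.7881
C = 0.99 * 0.7881 = 0.7803%

0.7803


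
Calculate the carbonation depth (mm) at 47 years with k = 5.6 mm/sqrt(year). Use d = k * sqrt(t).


depth = k * sqrt(t)
= 5.6 * sqrt(47)
= 38.39 mm

38.39


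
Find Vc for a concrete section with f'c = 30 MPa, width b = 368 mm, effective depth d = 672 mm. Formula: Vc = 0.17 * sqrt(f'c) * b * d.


Vc = 0.17 * sqrt(30) * 368 * 672 / 1000
= 230.26 kN

230.26


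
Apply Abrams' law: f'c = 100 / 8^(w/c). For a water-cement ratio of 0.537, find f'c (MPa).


f'c = 100 / 8^0.537
= 100 / 3.055
= 32.74 MPa

32.74


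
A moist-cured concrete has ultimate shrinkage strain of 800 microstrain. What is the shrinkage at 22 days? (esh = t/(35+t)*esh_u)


esh(22) = 22 / (35 + 22) * 800
= 22 / 57 * 800
= 308.8 microstrain

308.8


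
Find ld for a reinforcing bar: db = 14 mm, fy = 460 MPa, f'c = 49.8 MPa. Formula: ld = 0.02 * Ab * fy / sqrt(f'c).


Ab = pi * 14^2 / 4 = 153.938 mm2
ld = 0.02 * 153.938 * 460 / sqrt(49.8)
= 200.7 mm

200.7


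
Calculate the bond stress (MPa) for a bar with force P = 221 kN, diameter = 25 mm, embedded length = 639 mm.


u = P / (pi * db * ld)
= 221 * 1000 / (pi * 25 * 639)
= 4.404 MPa

4.404


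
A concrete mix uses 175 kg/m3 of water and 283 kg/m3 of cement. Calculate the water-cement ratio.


w/c = water / cement
w/c = 175 / 283 = 0.618

0.618


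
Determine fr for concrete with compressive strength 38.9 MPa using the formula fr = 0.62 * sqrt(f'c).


fr = 0.62 * sqrt(38.9)
= 3.867 MPa

3.867


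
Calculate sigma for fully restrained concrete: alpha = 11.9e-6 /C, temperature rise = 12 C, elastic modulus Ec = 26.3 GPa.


sigma = alpha * dT * Ec
= 11.9e-6 * 12 * 26.3 * 1000
= 3.756 MPa

3.756


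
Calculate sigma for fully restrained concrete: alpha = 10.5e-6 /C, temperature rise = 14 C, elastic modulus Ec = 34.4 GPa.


sigma = alpha * dT * Ec
= 10.5e-6 * 14 * 34.4 * 1000
= 5.057 MPa

5.057


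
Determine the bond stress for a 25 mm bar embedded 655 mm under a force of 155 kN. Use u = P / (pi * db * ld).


u = P / (pi * db * ld)
= 155 * 1000 / (pi * 25 * 655)
= 3.013 MPa

3.013


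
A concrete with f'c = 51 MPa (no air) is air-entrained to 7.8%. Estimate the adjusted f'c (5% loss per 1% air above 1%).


Strength loss = (7.8 - 1) * 5 = 34.0%
f'c = 51 * (1 - 34.0/100)
= 33.66 MPa

33.66


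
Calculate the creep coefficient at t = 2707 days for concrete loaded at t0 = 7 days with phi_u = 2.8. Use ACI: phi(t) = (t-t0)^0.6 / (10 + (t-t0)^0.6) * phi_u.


dt = 2707 - 7 = 2700
phi = 2700^0.6 / (10 + 2700^0.6) * 2.8
= 2.575

2.575


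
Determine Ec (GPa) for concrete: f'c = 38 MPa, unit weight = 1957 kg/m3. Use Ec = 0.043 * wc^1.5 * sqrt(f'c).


Ec = 0.043 * 1957^1.5 * sqrt(38) / 1000
= 22.95 GPa

22.95


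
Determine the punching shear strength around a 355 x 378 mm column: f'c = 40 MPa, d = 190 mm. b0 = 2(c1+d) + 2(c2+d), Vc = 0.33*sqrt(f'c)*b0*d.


b0 = 2*(355 + 190) + 2*(378 + 190) = 2226 mm
Vc = 0.33 * sqrt(40) * 2226 * 190 / 1000
= 882.72 kN

882.72


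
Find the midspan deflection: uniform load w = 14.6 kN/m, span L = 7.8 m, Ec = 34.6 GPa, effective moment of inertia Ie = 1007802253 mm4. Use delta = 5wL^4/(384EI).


Convert: L = 7.8 m = 7800 mm, Ec = 34.6 GPa = 34600 MPa
delta = 5 * 14.6 * 7800^4 / (384 * 34600 * 1007802253)
= 20.18 mm

20.18


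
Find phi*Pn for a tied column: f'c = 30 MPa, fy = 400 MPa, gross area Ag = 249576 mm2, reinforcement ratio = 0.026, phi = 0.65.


Ast = rho * Ag = 0.026 * 249576 = 6488.976 mm2
phi*Pn = 0.65 * 0.80 * (0.85 * 30 * (249576 - 6488.976) + 400 * 6488.976) / 1000
= 4573.04 kN

4573.04


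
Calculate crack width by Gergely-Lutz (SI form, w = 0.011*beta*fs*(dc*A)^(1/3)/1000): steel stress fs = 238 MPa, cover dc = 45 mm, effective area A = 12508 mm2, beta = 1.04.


w = 0.011 * beta * fs * (dc * A)^(1/3) / 1000
= 0.011 * 1.04 * 238 * (45 * 12508)^(1/3) / 1000
= 0.225 mm

0.225


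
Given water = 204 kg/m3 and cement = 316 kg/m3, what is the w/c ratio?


w/c = water / cement
w/c = 204 / 316 = 0.646

0.646


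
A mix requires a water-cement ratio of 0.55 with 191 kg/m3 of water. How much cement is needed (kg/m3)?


Cement = water / (w/c)
= 191 / 0.55
= 347.3 kg/m3

347.3


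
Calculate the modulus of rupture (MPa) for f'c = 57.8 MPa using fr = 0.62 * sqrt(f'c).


fr = 0.62 * sqrt(57.8)
= 4.714 MPa

4.714


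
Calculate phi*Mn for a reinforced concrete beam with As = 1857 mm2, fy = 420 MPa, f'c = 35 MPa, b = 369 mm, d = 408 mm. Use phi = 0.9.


a = As * fy / (0.85 * f'c * b)
= 1857 * 420 / (0.85 * 35 * 369)
= 71.0473 mm
Mn = As * fy * (d - a/2) / 10^6
= 290.5092 kN-m
phi*Mn = 0.9 * 290.5092 = 261.46 kN-m

261.46


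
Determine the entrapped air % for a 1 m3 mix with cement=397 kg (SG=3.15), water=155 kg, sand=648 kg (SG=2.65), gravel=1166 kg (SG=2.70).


Vol cement = 397 / (3.15 * 1000) = 0.126032 m3
Vol water = 155 / 1000 = 0.155 m3
Vol sand = 648 / (2.65 * 1000) = 0.244528 m3
Vol gravel = 1166 / (2.70 * 1000) = 0.431852 m3
Total solid + water volume = 0.957412 m3
Air = (1 - 0.957412) * 100 = 4.26%

4.26


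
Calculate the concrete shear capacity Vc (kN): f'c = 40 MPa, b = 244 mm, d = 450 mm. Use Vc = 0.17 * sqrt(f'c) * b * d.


Vc = 0.17 * sqrt(40) * 244 * 450 / 1000
= 118.05 kN

118.05


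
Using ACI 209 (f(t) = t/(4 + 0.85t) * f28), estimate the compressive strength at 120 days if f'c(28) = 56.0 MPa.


f(120) = 120 / (4 + 0.85 * 120) * 56.0
= 120 / 106.0 * 56.0
= 63.4 MPa

63.4


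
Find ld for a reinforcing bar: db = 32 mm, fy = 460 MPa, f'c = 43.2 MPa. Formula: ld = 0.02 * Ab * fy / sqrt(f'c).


Ab = pi * 32^2 / 4 = 804.248 mm2
ld = 0.02 * 804.248 * 460 / sqrt(43.2)
= 1125.7 mm

1125.7


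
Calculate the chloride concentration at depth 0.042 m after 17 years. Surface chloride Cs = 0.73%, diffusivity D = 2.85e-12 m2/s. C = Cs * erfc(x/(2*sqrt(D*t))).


t_seconds = 17 * 365.25 * 24 * 3600 = 536479200.0 s
arg = 0.042 / (2 * sqrt(2.85e-12 * 536479200.0))
= 0.5371
erfc(0.5371) = 0.4475
C = 0.73 * 0.4475 = 0.3267%

0.3267


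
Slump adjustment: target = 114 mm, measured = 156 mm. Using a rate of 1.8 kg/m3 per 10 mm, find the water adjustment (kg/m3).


Difference = 114 - 156 = -42 mm
Water adjustment = -42 * 1.8 / 10 = -7.6 kg/m3

-7.6


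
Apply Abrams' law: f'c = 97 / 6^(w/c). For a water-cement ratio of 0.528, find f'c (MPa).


f'c = 97 / 6^0.528
= 97 / 2.576
= 37.66 MPa

37.66


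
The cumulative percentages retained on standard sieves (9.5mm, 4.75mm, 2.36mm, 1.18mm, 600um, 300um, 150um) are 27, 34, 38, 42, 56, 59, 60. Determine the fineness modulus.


FM = sum(cumulative % retained) / 100
= 316 / 100
= 3.16

3.16


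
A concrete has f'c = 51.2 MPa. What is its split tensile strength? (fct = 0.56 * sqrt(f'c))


fct = 0.56 * sqrt(51.2)
= 0.56 * 7.155
= 4.007 MPa

4.007


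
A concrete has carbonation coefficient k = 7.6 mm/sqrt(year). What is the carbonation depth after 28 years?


depth = k * sqrt(t)
= 7.6 * sqrt(28)
= 40.22 mm

40.22


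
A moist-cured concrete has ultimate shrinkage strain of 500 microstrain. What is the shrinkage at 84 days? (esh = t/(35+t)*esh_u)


esh(84) = 84 / (35 + 84) * 500
= 84 / 119 * 500
= 352.9 microstrain

352.9


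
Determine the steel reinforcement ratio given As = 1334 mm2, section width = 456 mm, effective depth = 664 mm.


rho = As / (b * d)
= 1334 / (456 * 664)
= 0.0044

0.0044


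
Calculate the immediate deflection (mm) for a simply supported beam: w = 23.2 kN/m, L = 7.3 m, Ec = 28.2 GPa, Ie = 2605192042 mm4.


Convert: L = 7.3 m = 7300 mm, Ec = 28.2 GPa = 28200 MPa
delta = 5 * 23.2 * 7300^4 / (384 * 28200 * 2605192042)
= 11.68 mm

11.68


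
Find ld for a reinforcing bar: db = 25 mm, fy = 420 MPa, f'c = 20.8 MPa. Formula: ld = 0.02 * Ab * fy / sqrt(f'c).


Ab = pi * 25^2 / 4 = 490.874 mm2
ld = 0.02 * 490.874 * 420 / sqrt(20.8)
= 904.1 mm

904.1


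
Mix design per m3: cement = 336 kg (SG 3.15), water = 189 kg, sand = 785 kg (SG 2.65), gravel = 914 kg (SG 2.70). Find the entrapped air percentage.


Vol cement = 336 / (3.15 * 1000) = 0.106667 m3
Vol water = 189 / 1000 = 0.189 m3
Vol sand = 785 / (2.65 * 1000) = 0.296226 m3
Vol gravel = 914 / (2.70 * 1000) = 0.338519 m3
Total solid + water volume = 0.930412 m3
Air = (1 - 0.930412) * 100 = 6.96%

6.96


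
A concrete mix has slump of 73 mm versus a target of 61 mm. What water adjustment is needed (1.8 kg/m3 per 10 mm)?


Difference = 61 - 73 = -12 mm
Water adjustment = -12 * 1.8 / 10 = -2.2 kg/m3

-2.2


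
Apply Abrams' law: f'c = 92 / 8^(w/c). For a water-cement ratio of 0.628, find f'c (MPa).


f'c = 92 / 8^0.628
= 92 / 3.691
= 24.93 MPa

24.93


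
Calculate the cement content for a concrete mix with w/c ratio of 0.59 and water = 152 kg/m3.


Cement = water / (w/c)
= 152 / 0.59
= 257.6 kg/m3

257.6


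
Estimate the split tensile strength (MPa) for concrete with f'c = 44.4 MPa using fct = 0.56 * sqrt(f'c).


fct = 0.56 * sqrt(44.4)
= 0.56 * 6.663
= 3.731 MPa

3.731


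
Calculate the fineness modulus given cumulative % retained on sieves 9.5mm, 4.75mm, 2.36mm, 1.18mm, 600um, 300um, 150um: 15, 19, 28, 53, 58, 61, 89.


FM = sum(cumulative % retained) / 100
= 323 / 100
= 3.23

3.23


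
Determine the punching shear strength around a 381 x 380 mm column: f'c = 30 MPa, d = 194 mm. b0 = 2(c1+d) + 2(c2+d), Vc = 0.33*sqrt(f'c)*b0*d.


b0 = 2*(381 + 194) + 2*(380 + 194) = 2298 mm
Vc = 0.33 * sqrt(30) * 2298 * 194 / 1000
= 805.8 kN

805.8


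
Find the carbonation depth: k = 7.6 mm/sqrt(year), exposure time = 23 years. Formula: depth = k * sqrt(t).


depth = k * sqrt(t)
= 7.6 * sqrt(23)
= 36.45 mm

36.45


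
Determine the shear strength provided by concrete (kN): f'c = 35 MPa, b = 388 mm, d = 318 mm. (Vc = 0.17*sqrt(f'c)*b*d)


Vc = 0.17 * sqrt(35) * 388 * 318 / 1000
= 124.09 kN

124.09


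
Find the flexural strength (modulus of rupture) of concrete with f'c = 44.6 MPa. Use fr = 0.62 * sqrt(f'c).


fr = 0.62 * sqrt(44.6)
= 4.141 MPa

4.141


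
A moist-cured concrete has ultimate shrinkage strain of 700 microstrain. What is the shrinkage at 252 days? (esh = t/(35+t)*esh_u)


esh(252) = 252 / (35 + 252) * 700
= 252 / 287 * 700
= 614.6 microstrain

614.6


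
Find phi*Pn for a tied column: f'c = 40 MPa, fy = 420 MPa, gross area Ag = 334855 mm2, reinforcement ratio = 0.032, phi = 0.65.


Ast = rho * Ag = 0.032 * 334855 = 10715.36 mm2
phi*Pn = 0.65 * 0.80 * (0.85 * 40 * (334855 - 10715.36) + 420 * 10715.36) / 1000
= 8071.02 kN

8071.02


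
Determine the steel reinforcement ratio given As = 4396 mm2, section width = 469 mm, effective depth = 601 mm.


rho = As / (b * d)
= 4396 / (469 * 601)
= 0.0156

0.0156


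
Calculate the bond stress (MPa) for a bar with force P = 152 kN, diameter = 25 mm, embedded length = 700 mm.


u = P / (pi * db * ld)
= 152 * 1000 / (pi * 25 * 700)
= 2.765 MPa

2.765


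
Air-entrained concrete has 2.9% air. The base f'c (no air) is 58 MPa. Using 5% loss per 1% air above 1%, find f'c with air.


Strength loss = (2.9 - 1) * 5 = 9.5%
f'c = 58 * (1 - 9.5/100)
= 52.49 MPa

52.49


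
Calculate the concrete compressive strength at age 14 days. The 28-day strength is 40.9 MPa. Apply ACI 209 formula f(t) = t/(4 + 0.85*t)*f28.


f(14) = 14 / (4 + 0.85 * 14) * 40.9
= 14 / 15.9 * 40.9
= 36.01 MPa

36.01


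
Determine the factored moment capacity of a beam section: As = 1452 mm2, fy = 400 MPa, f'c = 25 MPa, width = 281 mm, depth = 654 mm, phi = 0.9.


a = As * fy / (0.85 * f'c * b)
= 1452 * 400 / (0.85 * 25 * 281)
= 97.2661 mm
Mn = As * fy * (d - a/2) / 10^6
= 351.5971 kN-m
phi*Mn = 0.9 * 351.5971 = 316.44 kN-m

316.44


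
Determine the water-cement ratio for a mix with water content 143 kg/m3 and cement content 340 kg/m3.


w/c = water / cement
w/c = 143 / 340 = 0.421

0.421


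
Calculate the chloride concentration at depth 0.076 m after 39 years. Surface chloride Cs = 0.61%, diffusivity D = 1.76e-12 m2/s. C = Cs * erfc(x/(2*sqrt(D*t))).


t_seconds = 39 * 365.25 * 24 * 3600 = 1230746400.0 s
arg = 0.076 / (2 * sqrt(1.76e-12 * 1230746400.0))
= 0.8165
erfc(0.8165) = 0.2482
C = 0.61 * 0.2482 = 0.1514%

0.1514


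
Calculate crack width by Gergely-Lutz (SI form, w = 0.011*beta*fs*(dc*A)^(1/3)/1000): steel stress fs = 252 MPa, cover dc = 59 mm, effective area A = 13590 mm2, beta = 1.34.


w = 0.011 * beta * fs * (dc * A)^(1/3) / 1000
= 0.011 * 1.34 * 252 * (59 * 13590)^(1/3) / 1000
= 0.345 mm

0.345


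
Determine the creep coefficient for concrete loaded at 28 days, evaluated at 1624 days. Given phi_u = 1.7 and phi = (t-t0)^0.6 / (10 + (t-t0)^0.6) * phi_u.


dt = 1624 - 28 = 1596
phi = 1596^0.6 / (10 + 1596^0.6) * 1.7
= 1.518

1.518


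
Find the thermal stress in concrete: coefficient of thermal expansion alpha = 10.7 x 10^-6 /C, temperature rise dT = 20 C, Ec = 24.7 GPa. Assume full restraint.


sigma = alpha * dT * Ec
= 10.7e-6 * 20 * 24.7 * 1000
= 5.286 MPa

5.286


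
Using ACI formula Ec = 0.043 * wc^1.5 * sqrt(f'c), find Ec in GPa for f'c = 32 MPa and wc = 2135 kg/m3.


Ec = 0.043 * 2135^1.5 * sqrt(32) / 1000
= 24.0 GPa

24.0


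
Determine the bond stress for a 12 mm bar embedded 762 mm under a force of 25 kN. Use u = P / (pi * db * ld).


u = P / (pi * db * ld)
= 25 * 1000 / (pi * 12 * 762)
= 0.87 MPa

0.87


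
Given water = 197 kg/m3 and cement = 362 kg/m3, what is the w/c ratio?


w/c = water / cement
w/c = 197 / 362 = 0.544

0.544


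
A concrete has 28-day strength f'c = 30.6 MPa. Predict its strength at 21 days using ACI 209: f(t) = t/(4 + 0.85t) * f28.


f(21) = 21 / (4 + 0.85 * 21) * 30.6
= 21 / 21.85 * 30.6
= 29.41 MPa

29.41


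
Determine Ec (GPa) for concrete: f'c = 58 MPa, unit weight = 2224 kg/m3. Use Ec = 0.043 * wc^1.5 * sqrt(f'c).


Ec = 0.043 * 2224^1.5 * sqrt(58) / 1000
= 34.35 GPa

34.35


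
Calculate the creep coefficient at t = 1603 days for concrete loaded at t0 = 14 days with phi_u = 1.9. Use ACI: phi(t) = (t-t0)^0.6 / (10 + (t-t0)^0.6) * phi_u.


dt = 1603 - 14 = 1589
phi = 1589^0.6 / (10 + 1589^0.6) * 1.9
= 1.696

1.696


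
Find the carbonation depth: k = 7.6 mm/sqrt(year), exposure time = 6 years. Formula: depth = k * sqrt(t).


depth = k * sqrt(t)
= 7.6 * sqrt(6)
= 18.62 mm

18.62


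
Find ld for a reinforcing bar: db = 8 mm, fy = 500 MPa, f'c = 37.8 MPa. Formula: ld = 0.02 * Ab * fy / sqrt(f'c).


Ab = pi * 8^2 / 4 = 50.265 mm2
ld = 0.02 * 50.265 * 500 / sqrt(37.8)
= 81.8 mm

81.8


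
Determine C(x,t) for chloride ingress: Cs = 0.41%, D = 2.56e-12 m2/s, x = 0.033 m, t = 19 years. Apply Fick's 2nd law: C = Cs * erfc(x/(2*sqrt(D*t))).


t_seconds = 19 * 365.25 * 24 * 3600 = 599594400.0 s
arg = 0.033 / (2 * sqrt(2.56e-12 * 599594400.0))
= 0.4211
erfc(0.4211) = 0.5514
C = 0.41 * 0.5514 = 0.2261%

0.2261


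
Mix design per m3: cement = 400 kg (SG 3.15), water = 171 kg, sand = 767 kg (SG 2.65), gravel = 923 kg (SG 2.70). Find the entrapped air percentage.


Vol cement = 400 / (3.15 * 1000) = 0.126984 m3
Vol water = 171 / 1000 = 0.171 m3
Vol sand = 767 / (2.65 * 1000) = 0.289434 m3
Vol gravel = 923 / (2.70 * 1000) = 0.341852 m3
Total solid + water volume = 0.92927 m3
Air = (1 - 0.92927) * 100 = 7.07%

7.07


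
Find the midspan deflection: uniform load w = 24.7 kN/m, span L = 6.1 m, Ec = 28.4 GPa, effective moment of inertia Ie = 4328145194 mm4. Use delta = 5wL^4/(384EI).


Convert: L = 6.1 m = 6100 mm, Ec = 28.4 GPa = 28400 MPa
delta = 5 * 24.7 * 6100^4 / (384 * 28400 * 4328145194)
= 3.62 mm

3.62


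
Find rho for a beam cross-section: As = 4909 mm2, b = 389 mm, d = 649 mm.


rho = As / (b * d)
= 4909 / (389 * 649)
= 0.0194

0.0194


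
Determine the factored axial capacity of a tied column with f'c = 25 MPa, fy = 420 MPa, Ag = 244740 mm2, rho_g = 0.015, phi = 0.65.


Ast = rho * Ag = 0.015 * 244740 = 3671.1 mm2
phi*Pn = 0.65 * 0.80 * (0.85 * 25 * (244740 - 3671.1) + 420 * 3671.1) / 1000
= 3465.58 kN

3465.58


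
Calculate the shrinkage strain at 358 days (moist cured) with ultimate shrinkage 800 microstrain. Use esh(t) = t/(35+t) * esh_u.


esh(358) = 358 / (35 + 358) * 800
= 358 / 393 * 800
= 728.8 microstrain

728.8


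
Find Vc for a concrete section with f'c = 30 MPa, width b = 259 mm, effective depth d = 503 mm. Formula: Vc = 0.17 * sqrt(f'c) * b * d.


Vc = 0.17 * sqrt(30) * 259 * 503 / 1000
= 121.3 kN

121.3


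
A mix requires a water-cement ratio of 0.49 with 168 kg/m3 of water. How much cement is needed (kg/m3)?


Cement = water / (w/c)
= 168 / 0.49
= 342.9 kg/m3

342.9


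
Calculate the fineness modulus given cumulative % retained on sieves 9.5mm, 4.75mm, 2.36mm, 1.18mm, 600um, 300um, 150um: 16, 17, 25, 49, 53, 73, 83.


FM = sum(cumulative % retained) / 100
= 316 / 100
= 3.16

3.16


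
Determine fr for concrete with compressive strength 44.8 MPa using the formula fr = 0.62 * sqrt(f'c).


fr = 0.62 * sqrt(44.8)
= 4.15 MPa

4.15


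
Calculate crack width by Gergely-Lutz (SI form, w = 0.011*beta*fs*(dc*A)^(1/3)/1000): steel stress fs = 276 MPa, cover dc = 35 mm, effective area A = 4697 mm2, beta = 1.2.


w = 0.011 * beta * fs * (dc * A)^(1/3) / 1000
= 0.011 * 1.2 * 276 * (35 * 4697)^(1/3) / 1000
= 0.2 mm

0.2


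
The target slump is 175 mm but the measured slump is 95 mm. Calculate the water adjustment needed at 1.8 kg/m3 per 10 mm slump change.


Difference = 175 - 95 = 80 mm
Water adjustment = 80 * 1.8 / 10 = 14.4 kg/m3

14.4


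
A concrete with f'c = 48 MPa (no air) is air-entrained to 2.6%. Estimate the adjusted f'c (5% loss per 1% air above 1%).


Strength loss = (2.6 - 1) * 5 = 8.0%
f'c = 48 * (1 - 8.0/100)
= 44.16 MPa

44.16


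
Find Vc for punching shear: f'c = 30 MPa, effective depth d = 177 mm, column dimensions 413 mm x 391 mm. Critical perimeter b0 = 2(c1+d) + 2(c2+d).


b0 = 2*(413 + 177) + 2*(391 + 177) = 2316 mm
Vc = 0.33 * sqrt(30) * 2316 * 177 / 1000
= 740.95 kN

740.95


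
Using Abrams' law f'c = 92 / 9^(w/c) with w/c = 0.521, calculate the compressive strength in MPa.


f'c = 92 / 9^0.521
= 92 / 3.142
= 29.28 MPa

29.28


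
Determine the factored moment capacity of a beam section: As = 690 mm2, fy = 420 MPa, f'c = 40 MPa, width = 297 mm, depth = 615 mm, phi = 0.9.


a = As * fy / (0.85 * f'c * b)
= 690 * 420 / (0.85 * 40 * 297)
= 28.6988 mm
Mn = As * fy * (d - a/2) / 10^6
= 174.0686 kN-m
phi*Mn = 0.9 * 174.0686 = 156.66 kN-m

156.66


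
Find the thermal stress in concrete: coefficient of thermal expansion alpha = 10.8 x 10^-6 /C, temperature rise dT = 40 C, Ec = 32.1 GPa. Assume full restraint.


sigma = alpha * dT * Ec
= 10.8e-6 * 40 * 32.1 * 1000
= 13.867 MPa

13.867


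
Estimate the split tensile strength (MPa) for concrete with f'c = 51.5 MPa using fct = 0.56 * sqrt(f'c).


fct = 0.56 * sqrt(51.5)
= 0.56 * 7.176
= 4.019 MPa

4.019


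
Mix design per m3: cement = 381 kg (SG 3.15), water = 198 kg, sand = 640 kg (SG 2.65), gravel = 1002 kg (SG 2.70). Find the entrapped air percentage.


Vol cement = 381 / (3.15 * 1000) = 0.120952 m3
Vol water = 198 / 1000 = 0.198 m3
Vol sand = 640 / (2.65 * 1000) = 0.241509 m3
Vol gravel = 1002 / (2.70 * 1000) = 0.371111 m3
Total solid + water volume = 0.931573 m3
Air = (1 - 0.931573) * 100 = 6.84%

6.84


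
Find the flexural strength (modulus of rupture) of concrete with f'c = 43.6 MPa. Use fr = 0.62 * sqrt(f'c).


fr = 0.62 * sqrt(43.6)
= 4.094 MPa

4.094


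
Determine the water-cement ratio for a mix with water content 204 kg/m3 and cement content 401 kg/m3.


w/c = water / cement
w/c = 204 / 401 = 0.509

0.509


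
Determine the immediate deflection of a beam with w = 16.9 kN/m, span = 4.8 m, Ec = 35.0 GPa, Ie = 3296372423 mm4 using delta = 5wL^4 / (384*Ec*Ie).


Convert: L = 4.8 m = 4800 mm, Ec = 35.0 GPa = 35000 MPa
delta = 5 * 16.9 * 4800^4 / (384 * 35000 * 3296372423)
= 1.01 mm

1.01


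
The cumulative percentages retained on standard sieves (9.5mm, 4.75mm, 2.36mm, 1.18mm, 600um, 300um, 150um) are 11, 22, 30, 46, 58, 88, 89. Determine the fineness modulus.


FM = sum(cumulative % retained) / 100
= 344 / 100
= 3.44

3.44


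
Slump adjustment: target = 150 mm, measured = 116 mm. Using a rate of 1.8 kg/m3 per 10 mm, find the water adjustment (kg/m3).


Difference = 150 - 116 = 34 mm
Water adjustment = 34 * 1.8 / 10 = 6.1 kg/m3

6.1


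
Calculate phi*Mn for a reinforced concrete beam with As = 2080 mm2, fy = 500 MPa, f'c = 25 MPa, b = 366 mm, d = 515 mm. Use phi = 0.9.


a = As * fy / (0.85 * f'c * b)
= 2080 * 500 / (0.85 * 25 * 366)
= 133.7191 mm
Mn = As * fy * (d - a/2) / 10^6
= 466.0661 kN-m
phi*Mn = 0.9 * 466.0661 = 419.46 kN-m

419.46


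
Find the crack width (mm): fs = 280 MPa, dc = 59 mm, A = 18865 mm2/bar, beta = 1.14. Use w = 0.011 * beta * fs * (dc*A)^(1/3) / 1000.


w = 0.011 * beta * fs * (dc * A)^(1/3) / 1000
= 0.011 * 1.14 * 280 * (59 * 18865)^(1/3) / 1000
= 0.364 mm

0.364


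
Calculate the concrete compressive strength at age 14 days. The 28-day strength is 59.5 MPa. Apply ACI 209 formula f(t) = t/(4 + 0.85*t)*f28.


f(14) = 14 / (4 + 0.85 * 14) * 59.5
= 14 / 15.9 * 59.5
= 52.39 MPa

52.39


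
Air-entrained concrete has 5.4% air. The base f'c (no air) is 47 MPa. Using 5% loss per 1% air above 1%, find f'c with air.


Strength loss = (5.4 - 1) * 5 = 22.0%
f'c = 47 * (1 - 22.0/100)
= 36.66 MPa

36.66


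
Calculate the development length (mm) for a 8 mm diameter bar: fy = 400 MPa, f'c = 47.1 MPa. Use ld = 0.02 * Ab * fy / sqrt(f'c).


Ab = pi * 8^2 / 4 = 50.265 mm2
ld = 0.02 * 50.265 * 400 / sqrt(47.1)
= 58.6 mm

58.6


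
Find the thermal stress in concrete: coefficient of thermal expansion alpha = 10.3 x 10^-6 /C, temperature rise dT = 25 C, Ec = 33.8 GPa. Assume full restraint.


sigma = alpha * dT * Ec
= 10.3e-6 * 25 * 33.8 * 1000
= 8.703 MPa

8.703


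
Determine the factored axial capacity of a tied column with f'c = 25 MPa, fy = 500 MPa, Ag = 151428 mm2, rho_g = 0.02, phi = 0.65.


Ast = rho * Ag = 0.02 * 151428 = 3028.56 mm2
phi*Pn = 0.65 * 0.80 * (0.85 * 25 * (151428 - 3028.56) + 500 * 3028.56) / 1000
= 2427.24 kN

2427.24


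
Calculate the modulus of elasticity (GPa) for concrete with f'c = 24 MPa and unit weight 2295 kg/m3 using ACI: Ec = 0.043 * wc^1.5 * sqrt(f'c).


Ec = 0.043 * 2295^1.5 * sqrt(24) / 1000
= 23.16 GPa

23.16


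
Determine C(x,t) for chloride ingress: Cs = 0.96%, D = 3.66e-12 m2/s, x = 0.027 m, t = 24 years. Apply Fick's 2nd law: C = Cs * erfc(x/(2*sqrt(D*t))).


t_seconds = 24 * 365.25 * 24 * 3600 = 757382400.0 s
arg = 0.027 / (2 * sqrt(3.66e-12 * 757382400.0))
= 0.2564
erfc(0.2564) = 0.7169
C = 0.96 * 0.7169 = 0.6882%

0.6882


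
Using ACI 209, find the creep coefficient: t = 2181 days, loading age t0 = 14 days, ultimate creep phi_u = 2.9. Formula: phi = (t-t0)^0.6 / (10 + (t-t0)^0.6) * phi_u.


dt = 2181 - 14 = 2167
phi = 2167^0.6 / (10 + 2167^0.6) * 2.9
= 2.637

2.637


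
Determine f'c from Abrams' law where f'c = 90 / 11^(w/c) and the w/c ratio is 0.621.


f'c = 90 / 11^0.621
= 90 / 4.433
= 20.3 MPa

20.3


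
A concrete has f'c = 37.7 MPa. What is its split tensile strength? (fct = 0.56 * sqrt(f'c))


fct = 0.56 * sqrt(37.7)
= 0.56 * 6.14
= 3.438 MPa

3.438


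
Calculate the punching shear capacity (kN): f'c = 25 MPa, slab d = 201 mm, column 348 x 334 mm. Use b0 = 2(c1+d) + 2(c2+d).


b0 = 2*(348 + 201) + 2*(334 + 201) = 2168 mm
Vc = 0.33 * sqrt(25) * 2168 * 201 / 1000
= 719.02 kN

719.02


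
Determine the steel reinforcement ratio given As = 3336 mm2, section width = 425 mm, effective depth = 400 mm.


rho = As / (b * d)
= 3336 / (425 * 400)
= 0.0196

0.0196


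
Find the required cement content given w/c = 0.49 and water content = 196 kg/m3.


Cement = water / (w/c)
= 196 / 0.49
= 400.0 kg/m3

400.0


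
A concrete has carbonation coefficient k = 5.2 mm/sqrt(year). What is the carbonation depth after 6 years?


depth = k * sqrt(t)
= 5.2 * sqrt(6)
= 12.74 mm

12.74


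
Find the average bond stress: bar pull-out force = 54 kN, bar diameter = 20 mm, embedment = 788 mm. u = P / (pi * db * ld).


u = P / (pi * db * ld)
= 54 * 1000 / (pi * 20 * 788)
= 1.091 MPa

1.091


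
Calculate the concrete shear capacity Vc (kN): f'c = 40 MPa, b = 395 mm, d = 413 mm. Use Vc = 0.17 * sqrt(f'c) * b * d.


Vc = 0.17 * sqrt(40) * 395 * 413 / 1000
= 175.4 kN

175.4


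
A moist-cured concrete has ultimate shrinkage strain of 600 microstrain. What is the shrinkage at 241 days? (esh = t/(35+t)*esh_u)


esh(241) = 241 / (35 + 241) * 600
= 241 / 276 * 600
= 523.9 microstrain

523.9


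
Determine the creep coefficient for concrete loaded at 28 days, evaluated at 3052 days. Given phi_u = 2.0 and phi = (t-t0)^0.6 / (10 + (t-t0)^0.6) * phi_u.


dt = 3052 - 28 = 3024
phi = 3024^0.6 / (10 + 3024^0.6) * 2.0
= 1.849

1.849


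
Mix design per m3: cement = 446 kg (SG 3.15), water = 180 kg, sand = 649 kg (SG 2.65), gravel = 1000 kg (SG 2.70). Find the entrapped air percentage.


Vol cement = 446 / (3.15 * 1000) = 0.141587 m3
Vol water = 180 / 1000 = 0.18 m3
Vol sand = 649 / (2.65 * 1000) = 0.244906 m3
Vol gravel = 1000 / (2.70 * 1000) = 0.37037 m3
Total solid + water volume = 0.936863 m3
Air = (1 - 0.936863) * 100 = 6.31%

6.31


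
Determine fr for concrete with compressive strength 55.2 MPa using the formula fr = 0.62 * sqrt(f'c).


fr = 0.62 * sqrt(55.2)
= 4.606 MPa

4.606


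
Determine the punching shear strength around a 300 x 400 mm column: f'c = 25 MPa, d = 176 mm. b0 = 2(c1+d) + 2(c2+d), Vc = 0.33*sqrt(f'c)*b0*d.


b0 = 2*(300 + 176) + 2*(400 + 176) = 2104 mm
Vc = 0.33 * sqrt(25) * 2104 * 176 / 1000
= 611.0 kN

611.0


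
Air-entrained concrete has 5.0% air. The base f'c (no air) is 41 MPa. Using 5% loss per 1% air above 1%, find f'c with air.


Strength loss = (5.0 - 1) * 5 = 20.0%
f'c = 41 * (1 - 20.0/100)
= 32.8 MPa

32.8


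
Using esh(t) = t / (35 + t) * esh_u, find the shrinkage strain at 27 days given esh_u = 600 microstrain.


esh(27) = 27 / (35 + 27) * 600
= 27 / 62 * 600
= 261.3 microstrain

261.3


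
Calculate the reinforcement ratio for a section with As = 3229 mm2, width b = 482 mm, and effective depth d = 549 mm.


rho = As / (b * d)
= 3229 / (482 * 549)
= 0.0122

0.0122


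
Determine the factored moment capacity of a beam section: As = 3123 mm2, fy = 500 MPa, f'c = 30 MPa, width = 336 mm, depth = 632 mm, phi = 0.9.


a = As * fy / (0.85 * f'c * b)
= 3123 * 500 / (0.85 * 30 * 336)
= 182.2479 mm
Mn = As * fy * (d - a/2) / 10^6
= 844.578 kN-m
phi*Mn = 0.9 * 844.578 = 760.12 kN-m

760.12


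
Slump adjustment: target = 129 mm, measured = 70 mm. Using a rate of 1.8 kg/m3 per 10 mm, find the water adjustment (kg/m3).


Difference = 129 - 70 = 59 mm
Water adjustment = 59 * 1.8 / 10 = 10.6 kg/m3

10.6


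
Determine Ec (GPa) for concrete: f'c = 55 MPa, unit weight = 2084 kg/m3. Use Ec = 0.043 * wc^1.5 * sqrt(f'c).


Ec = 0.043 * 2084^1.5 * sqrt(55) / 1000
= 30.34 GPa

30.34


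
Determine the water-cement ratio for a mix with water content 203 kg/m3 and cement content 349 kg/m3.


w/c = water / cement
w/c = 203 / 349 = 0.582

0.582


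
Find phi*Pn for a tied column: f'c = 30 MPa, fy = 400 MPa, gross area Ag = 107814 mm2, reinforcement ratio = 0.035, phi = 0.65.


Ast = rho * Ag = 0.035 * 107814 = 3773.49 mm2
phi*Pn = 0.65 * 0.80 * (0.85 * 30 * (107814 - 3773.49) + 400 * 3773.49) / 1000
= 2164.46 kN

2164.46


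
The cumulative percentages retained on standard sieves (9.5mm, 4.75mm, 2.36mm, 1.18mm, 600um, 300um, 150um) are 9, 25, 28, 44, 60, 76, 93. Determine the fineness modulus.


FM = sum(cumulative % retained) / 100
= 335 / 100
= 3.35

3.35


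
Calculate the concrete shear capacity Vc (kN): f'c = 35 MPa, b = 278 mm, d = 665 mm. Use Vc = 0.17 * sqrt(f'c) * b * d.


Vc = 0.17 * sqrt(35) * 278 * 665 / 1000
= 185.93 kN

185.93


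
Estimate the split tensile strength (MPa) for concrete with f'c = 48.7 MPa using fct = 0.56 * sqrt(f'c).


fct = 0.56 * sqrt(48.7)
= 0.56 * 6.979
= 3.908 MPa

3.908


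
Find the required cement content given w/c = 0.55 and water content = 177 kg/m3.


Cement = water / (w/c)
= 177 / 0.55
= 321.8 kg/m3

321.8


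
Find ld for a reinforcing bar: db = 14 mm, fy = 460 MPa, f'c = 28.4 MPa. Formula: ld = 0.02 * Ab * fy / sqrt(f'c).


Ab = pi * 14^2 / 4 = 153.938 mm2
ld = 0.02 * 153.938 * 460 / sqrt(28.4)
= 265.8 mm

265.8


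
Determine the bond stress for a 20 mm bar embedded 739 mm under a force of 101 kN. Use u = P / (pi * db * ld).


u = P / (pi * db * ld)
= 101 * 1000 / (pi * 20 * 739)
= 2.175 MPa

2.175


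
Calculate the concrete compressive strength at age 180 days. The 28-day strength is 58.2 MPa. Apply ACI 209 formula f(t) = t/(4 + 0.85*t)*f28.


f(180) = 180 / (4 + 0.85 * 180) * 58.2
= 180 / 157.0 * 58.2
= 66.73 MPa

66.73


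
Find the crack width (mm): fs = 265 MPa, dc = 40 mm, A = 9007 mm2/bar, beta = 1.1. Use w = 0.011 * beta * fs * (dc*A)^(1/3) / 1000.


w = 0.011 * beta * fs * (dc * A)^(1/3) / 1000
= 0.011 * 1.1 * 265 * (40 * 9007)^(1/3) / 1000
= 0.228 mm

0.228


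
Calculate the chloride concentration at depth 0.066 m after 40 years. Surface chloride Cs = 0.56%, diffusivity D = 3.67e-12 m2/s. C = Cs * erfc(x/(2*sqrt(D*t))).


t_seconds = 40 * 365.25 * 24 * 3600 = 1262304000.0 s
arg = 0.066 / (2 * sqrt(3.67e-12 * 1262304000.0))
= 0.4848
erfc(0.4848) = 0.4929
C = 0.56 * 0.4929 = 0.276%

0.276


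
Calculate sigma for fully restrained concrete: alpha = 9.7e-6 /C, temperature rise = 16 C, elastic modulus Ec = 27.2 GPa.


sigma = alpha * dT * Ec
= 9.7e-6 * 16 * 27.2 * 1000
= 4.221 MPa

4.221


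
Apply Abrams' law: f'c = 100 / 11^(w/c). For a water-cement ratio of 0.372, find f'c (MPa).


f'c = 100 / 11^0.372
= 100 / 2.44
= 40.98 MPa

40.98


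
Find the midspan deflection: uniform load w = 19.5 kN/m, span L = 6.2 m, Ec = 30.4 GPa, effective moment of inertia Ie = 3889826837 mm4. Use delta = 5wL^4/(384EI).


Convert: L = 6.2 m = 6200 mm, Ec = 30.4 GPa = 30400 MPa
delta = 5 * 19.5 * 6200^4 / (384 * 30400 * 3889826837)
= 3.17 mm

3.17


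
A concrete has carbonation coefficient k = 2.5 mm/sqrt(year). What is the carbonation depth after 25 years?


depth = k * sqrt(t)
= 2.5 * sqrt(25)
= 12.5 mm

12.5


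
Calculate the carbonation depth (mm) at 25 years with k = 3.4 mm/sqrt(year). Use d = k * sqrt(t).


depth = k * sqrt(t)
= 3.4 * sqrt(25)
= 17.0 mm

17.0


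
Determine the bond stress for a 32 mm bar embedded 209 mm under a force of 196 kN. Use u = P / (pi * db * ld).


u = P / (pi * db * ld)
= 196 * 1000 / (pi * 32 * 209)
= 9.328 MPa

9.328


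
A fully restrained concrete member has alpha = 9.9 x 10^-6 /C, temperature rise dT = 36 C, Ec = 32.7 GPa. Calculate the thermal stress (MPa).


sigma = alpha * dT * Ec
= 9.9e-6 * 36 * 32.7 * 1000
= 11.654 MPa

11.654


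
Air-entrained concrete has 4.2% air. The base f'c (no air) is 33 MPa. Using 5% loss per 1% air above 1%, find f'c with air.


Strength loss = (4.2 - 1) * 5 = 16.0%
f'c = 33 * (1 - 16.0/100)
= 27.72 MPa

27.72


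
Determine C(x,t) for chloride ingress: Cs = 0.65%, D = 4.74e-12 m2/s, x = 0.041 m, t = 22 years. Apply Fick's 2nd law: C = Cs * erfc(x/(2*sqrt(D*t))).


t_seconds = 22 * 365.25 * 24 * 3600 = 694267200.0 s
arg = 0.041 / (2 * sqrt(4.74e-12 * 694267200.0))
= 0.3574
erfc(0.3574) = 0.6133
C = 0.65 * 0.6133 = 0.3986%

0.3986


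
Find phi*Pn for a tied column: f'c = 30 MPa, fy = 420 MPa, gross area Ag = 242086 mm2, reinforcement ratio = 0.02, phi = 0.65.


Ast = rho * Ag = 0.02 * 242086 = 4841.72 mm2
phi*Pn = 0.65 * 0.80 * (0.85 * 30 * (242086 - 4841.72) + 420 * 4841.72) / 1000
= 4203.29 kN

4203.29


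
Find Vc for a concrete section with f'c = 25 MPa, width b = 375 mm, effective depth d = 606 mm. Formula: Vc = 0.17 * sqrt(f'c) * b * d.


Vc = 0.17 * sqrt(25) * 375 * 606 / 1000
= 193.16 kN

193.16


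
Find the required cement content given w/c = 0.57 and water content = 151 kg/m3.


Cement = water / (w/c)
= 151 / 0.57
= 264.9 kg/m3

264.9


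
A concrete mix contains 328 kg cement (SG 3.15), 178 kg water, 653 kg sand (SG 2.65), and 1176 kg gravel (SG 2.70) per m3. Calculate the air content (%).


Vol cement = 328 / (3.15 * 1000) = 0.104127 m3
Vol water = 178 / 1000 = 0.178 m3
Vol sand = 653 / (2.65 * 1000) = 0.246415 m3
Vol gravel = 1176 / (2.70 * 1000) = 0.435556 m3
Total solid + water volume = 0.964098 m3
Air = (1 - 0.964098) * 100 = 3.59%

3.59


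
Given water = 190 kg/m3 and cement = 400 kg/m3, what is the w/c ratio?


w/c = water / cement
w/c = 190 / 400 = 0.475

0.475


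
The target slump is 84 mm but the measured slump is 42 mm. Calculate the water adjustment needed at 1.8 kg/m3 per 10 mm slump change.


Difference = 84 - 42 = 42 mm
Water adjustment = 42 * 1.8 / 10 = 7.6 kg/m3

7.6


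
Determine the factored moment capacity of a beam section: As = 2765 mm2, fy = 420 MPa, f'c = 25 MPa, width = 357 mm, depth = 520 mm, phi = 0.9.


a = As * fy / (0.85 * f'c * b)
= 2765 * 420 / (0.85 * 25 * 357)
= 153.0796 mm
Mn = As * fy * (d - a/2) / 10^6
= 514.9903 kN-m
phi*Mn = 0.9 * 514.9903 = 463.49 kN-m

463.49


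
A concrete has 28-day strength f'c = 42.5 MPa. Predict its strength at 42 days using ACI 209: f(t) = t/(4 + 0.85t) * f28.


f(42) = 42 / (4 + 0.85 * 42) * 42.5
= 42 / 39.7 * 42.5
= 44.96 MPa

44.96


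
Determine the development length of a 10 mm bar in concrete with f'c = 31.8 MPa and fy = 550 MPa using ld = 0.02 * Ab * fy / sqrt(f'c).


Ab = pi * 10^2 / 4 = 78.54 mm2
ld = 0.02 * 78.54 * 550 / sqrt(31.8)
= 153.2 mm

153.2


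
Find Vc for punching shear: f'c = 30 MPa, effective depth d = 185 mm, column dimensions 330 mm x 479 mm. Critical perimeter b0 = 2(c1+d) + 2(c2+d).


b0 = 2*(330 + 185) + 2*(479 + 185) = 2358 mm
Vc = 0.33 * sqrt(30) * 2358 * 185 / 1000
= 788.48 kN

788.48


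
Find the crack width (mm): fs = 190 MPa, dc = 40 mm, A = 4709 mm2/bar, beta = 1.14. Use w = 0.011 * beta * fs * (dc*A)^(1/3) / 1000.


w = 0.011 * beta * fs * (dc * A)^(1/3) / 1000
= 0.011 * 1.14 * 190 * (40 * 4709)^(1/3) / 1000
= 0.137 mm

0.137


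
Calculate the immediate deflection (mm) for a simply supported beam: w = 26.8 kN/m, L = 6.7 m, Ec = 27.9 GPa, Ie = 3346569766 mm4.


Convert: L = 6.7 m = 6700 mm, Ec = 27.9 GPa = 27900 MPa
delta = 5 * 26.8 * 6700^4 / (384 * 27900 * 3346569766)
= 7.53 mm

7.53


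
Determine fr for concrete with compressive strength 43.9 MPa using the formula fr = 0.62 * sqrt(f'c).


fr = 0.62 * sqrt(43.9)
= 4.108 MPa

4.108


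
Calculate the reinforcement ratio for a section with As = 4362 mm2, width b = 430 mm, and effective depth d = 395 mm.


rho = As / (b * d)
= 4362 / (430 * 395)
= 0.0257

0.0257
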